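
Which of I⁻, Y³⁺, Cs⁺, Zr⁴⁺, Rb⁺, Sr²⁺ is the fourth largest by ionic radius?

Work out protons and electrons: Zr⁴⁺: 36 e⁻, Z=40, Y³⁺: 36 e⁻, Z=39, Sr²⁺: 36 e⁻, Z=38, Rb⁺: 36 e⁻, Z=37, Cs⁺: 54 e⁻, Z=55, I⁻: 54 e⁻, Z=53. Zr⁴⁺ < Y³⁺ (isoelectronic, higher Z=40 is smaller); Y³⁺ < Sr²⁺ (both 36 e⁻, Z=39>38); Sr²⁺ < Rb⁺ (isoelectronic, higher Z=38 is smaller); Rb⁺ < Cs⁺ (same group, 1 shell fewer); Cs⁺ < I⁻ (isoelectronic, higher Z=55 is smaller).
That gives Zr⁴⁺ < Y³⁺ < Sr²⁺ < Rb⁺ < Cs⁺ < I⁻. From the largest end, number 4 is Sr²⁺.

Sr²⁺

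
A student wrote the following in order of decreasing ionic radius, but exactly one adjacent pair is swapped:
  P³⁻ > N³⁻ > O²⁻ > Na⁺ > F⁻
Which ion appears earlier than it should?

Compare adjacent ions: Na⁺ and F⁻ share 10 electrons; the higher nuclear charge on Na (Z=11) contracts it more, so Na⁺ < F⁻ — yet in this decreasing list Na⁺ sits before F⁻. Nothing else is reversed, so Na⁺ should move one place to the right.

Na⁺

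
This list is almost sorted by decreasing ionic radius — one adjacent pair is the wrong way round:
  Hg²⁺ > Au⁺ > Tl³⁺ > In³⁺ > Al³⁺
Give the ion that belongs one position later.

Hg²⁺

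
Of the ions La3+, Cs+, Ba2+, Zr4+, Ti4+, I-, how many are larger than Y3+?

4

Tabulating Z and e⁻: Ti4+ (Z=22, 18 e⁻), Zr4+ (Z=40, 36 e⁻), Y3+ (Z=39, 36 e⁻), La3+ (Z=57, 54 e⁻), Ba2+ (Z=56, 54 e⁻), Cs+ (Z=55, 54 e⁻), I- (Z=53, 54 e⁻). Ti4+ < Zr4+ (same group, period 4 vs 5); Zr4+ < Y3+ (both 36 e⁻, Z=40>39); Y3+ < La3+ (same group, 1 shell fewer); La3+ < Ba2+ (both 54 e⁻, Z=57>56); Ba2+ < Cs+ (both 54 e⁻, Z=56>55); Cs+ < I- (both 54 e⁻, Z=55>53).
Relative to Y3+, the ions that are larger are La3+, Ba2+, Cs+, I-. That's 4.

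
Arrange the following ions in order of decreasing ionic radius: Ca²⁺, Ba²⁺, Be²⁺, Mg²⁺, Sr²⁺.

Ba²⁺ > Sr²⁺ > Ca²⁺ > Mg²⁺ > Be²⁺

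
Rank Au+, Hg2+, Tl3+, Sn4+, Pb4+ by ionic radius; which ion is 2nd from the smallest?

Tabulating Z and e⁻: Sn4+ (Z=50, 46 e⁻), Pb4+ (Z=82, 78 e⁻), Tl3+ (Z=81, 78 e⁻), Hg2+ (Z=80, 78 e⁻), Au+ (Z=79, 78 e⁻). Sn4+ < Pb4+ (same group, 1 shell fewer); Pb4+ < Tl3+ (both 78 e⁻, Z=82>81); Tl3+ < Hg2+ (both 78 e⁻, Z=81>80); Hg2+ < Au+ (both 78 e⁻, Z=80>79).
So the order is Sn4+ < Pb4+ < Tl3+ < Hg2+ < Au+; the 2nd-smallest ion is Pb4+.

Pb4+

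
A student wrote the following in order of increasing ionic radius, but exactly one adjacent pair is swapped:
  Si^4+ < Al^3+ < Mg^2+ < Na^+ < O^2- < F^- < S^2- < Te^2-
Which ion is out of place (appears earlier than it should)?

O^2-

Check each adjacent pair. O^2- and F^- are reversed: they are isoelectronic (10 e⁻) and F has more protons than O (9 vs 8), making F^- smaller. No other neighbouring pair contradicts the periodic trends, so O^2- is the ion listed too early.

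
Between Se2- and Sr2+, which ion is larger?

Se2-

Isoelectronic series (36 e⁻ each). Size is set by nuclear charge: more protons means a smaller ion. Sr2+ (Z=38), Se2- (Z=34).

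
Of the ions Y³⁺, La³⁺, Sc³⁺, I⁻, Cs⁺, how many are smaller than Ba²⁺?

3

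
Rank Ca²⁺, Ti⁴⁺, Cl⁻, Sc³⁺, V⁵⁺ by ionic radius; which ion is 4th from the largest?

All of these have 18 electrons (isoelectronic). With the same electron cloud, the ion with the most protons pulls it in tightest. Nuclear charges: V⁵⁺ (Z=23), Ti⁴⁺ (Z=22), Sc³⁺ (Z=21), Ca²⁺ (Z=20), Cl⁻ (Z=17). Highest Z is smallest.
So the order is V⁵⁺ < Ti⁴⁺ < Sc³⁺ < Ca²⁺ < Cl⁻; the 4th-largest ion is Ti⁴⁺.

Ti⁴⁺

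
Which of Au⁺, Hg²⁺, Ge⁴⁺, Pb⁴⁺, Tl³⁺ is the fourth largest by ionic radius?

Pb⁴⁺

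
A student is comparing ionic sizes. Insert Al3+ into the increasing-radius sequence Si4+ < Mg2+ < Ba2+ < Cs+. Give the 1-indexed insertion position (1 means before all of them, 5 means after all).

2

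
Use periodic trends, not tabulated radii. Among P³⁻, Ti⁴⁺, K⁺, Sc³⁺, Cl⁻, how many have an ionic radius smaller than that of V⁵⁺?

0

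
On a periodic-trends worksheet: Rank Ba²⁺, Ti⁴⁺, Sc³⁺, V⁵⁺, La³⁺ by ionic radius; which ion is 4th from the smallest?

La³⁺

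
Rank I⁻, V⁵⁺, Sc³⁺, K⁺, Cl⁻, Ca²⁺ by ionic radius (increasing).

First list Z and electron count for each: V⁵⁺ has 18 e⁻ (Z=23), Sc³⁺ has 18 e⁻ (Z=21), Ca²⁺ has 18 e⁻ (Z=20), K⁺ has 18 e⁻ (Z=19), Cl⁻ has 18 e⁻ (Z=17), I⁻ has 54 e⁻ (Z=53). V⁵⁺ < Sc³⁺ (isoelectronic, higher Z=23 is smaller); Sc³⁺ < Ca²⁺ (isoelectronic, higher Z=21 is smaller); Ca²⁺ < K⁺ (both 18 e⁻, Z=20>19); K⁺ < Cl⁻ (isoelectronic, higher Z=19 is smaller); Cl⁻ < I⁻ (same group, 2 shells fewer).

V⁵⁺ < Sc³⁺ < Ca²⁺ < K⁺ < Cl⁻ < I⁻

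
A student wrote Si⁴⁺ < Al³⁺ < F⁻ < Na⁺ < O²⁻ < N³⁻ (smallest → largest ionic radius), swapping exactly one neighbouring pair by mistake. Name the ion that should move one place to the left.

Scanning neighbour by neighbour, only F⁻/Na⁺ violates a trend: Na⁺ and F⁻ share 10 electrons; the higher nuclear charge on Na (Z=11) contracts it more, so Na⁺ < F⁻. That makes Na⁺ the one sitting a position late relative to where it belongs.

Na⁺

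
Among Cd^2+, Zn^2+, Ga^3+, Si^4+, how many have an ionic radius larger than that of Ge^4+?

Electron counts and nuclear charges: Si^4+: 10 e⁻, Z=14, Ge^4+: 28 e⁻, Z=32, Ga^3+: 28 e⁻, Z=31, Zn^2+: 28 e⁻, Z=30, Cd^2+: 46 e⁻, Z=48. Si^4+ < Ge^4+ (same group, 1 shell fewer); Ge^4+ < Ga^3+ (both 28 e⁻, Z=32>31); Ga^3+ < Zn^2+ (isoelectronic, higher Z=31 is smaller); Zn^2+ < Cd^2+ (same group, 1 shell fewer).
Relative to Ge^4+, the ions that are larger are Ga^3+, Zn^2+, Cd^2+. So 3 are larger.

3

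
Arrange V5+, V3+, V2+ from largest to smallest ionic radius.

V2+ > V3+ > V5+

Same element, different charge: the more highly charged cation has fewer electrons and a greater effective nuclear charge per electron, making V5+ the smallest.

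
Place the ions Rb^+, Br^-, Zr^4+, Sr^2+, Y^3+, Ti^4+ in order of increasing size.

Ti^4+ < Zr^4+ < Y^3+ < Sr^2+ < Rb^+ < Br^-

Ti^4+ has 18 e⁻ (Z=22), Zr^4+ has 36 e⁻ (Z=40), Y^3+ has 36 e⁻ (Z=39), Sr^2+ has 36 e⁻ (Z=38), Rb^+ has 36 e⁻ (Z=37), Br^- has 36 e⁻ (Z=35). Ti^4+ < Zr^4+ (same group, 1 shell fewer); Zr^4+ < Y^3+ (both 36 e⁻, Z=40>39); Y^3+ < Sr^2+ (isoelectronic, higher Z=39 is smaller); Sr^2+ < Rb^+ (both 36 e⁻, Z=38>37); Rb^+ < Br^- (both 36 e⁻, Z=37>35).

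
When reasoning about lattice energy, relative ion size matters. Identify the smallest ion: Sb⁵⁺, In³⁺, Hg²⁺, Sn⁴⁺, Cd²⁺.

Sb⁵⁺

Sb⁵⁺ (Z=51, 46 e⁻), Sn⁴⁺ (Z=50, 46 e⁻), In³⁺ (Z=49, 46 e⁻), Cd²⁺ (Z=48, 46 e⁻), Hg²⁺ (Z=80, 78 e⁻). Sb⁵⁺ < Sn⁴⁺ (isoelectronic, higher Z=51 is smaller); Sn⁴⁺ < In³⁺ (isoelectronic, higher Z=50 is smaller); In³⁺ < Cd²⁺ (both 46 e⁻, Z=49>48); Cd²⁺ < Hg²⁺ (same group, 1 shell fewer).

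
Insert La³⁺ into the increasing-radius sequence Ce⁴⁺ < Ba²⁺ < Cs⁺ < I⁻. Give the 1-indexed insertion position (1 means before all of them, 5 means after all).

2

Isoelectronic series (54 e⁻ each). Size is set by nuclear charge: more protons means a smaller ion. Ce⁴⁺ (Z=58), La³⁺ (Z=57), Ba²⁺ (Z=56), Cs⁺ (Z=55), I⁻ (Z=53).
Merged order: Ce⁴⁺ < La³⁺ < Ba²⁺ < Cs⁺ < I⁻ — La³⁺ is number 2.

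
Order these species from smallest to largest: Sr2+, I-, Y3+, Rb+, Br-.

Tabulating Z and e⁻: Y3+ has 36 e⁻ (Z=39), Sr2+ has 36 e⁻ (Z=38), Rb+ has 36 e⁻ (Z=37), Br- has 36 e⁻ (Z=35), I- has 54 e⁻ (Z=53). Y3+ < Sr2+ (isoelectronic, higher Z=39 is smaller); Sr2+ < Rb+ (isoelectronic, higher Z=38 is smaller); Rb+ < Br- (both 36 e⁻, Z=37>35); Br- < I- (same group, period 4 vs 5).

Y3+ < Sr2+ < Rb+ < Br- < I-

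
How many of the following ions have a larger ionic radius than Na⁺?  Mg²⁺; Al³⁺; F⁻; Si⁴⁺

1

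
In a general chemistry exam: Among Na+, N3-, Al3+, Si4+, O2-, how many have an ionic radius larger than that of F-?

2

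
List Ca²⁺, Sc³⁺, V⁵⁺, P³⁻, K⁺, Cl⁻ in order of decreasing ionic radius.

P³⁻ > Cl⁻ > K⁺ > Ca²⁺ > Sc³⁺ > V⁵⁺

These species are isoelectronic with 18 electrons. The only difference is the number of protons: V⁵⁺ (Z=23), Sc³⁺ (Z=21), Ca²⁺ (Z=20), K⁺ (Z=19), Cl⁻ (Z=17), P³⁻ (Z=15). The strongest nuclear pull (V⁵⁺) gives the smallest ion.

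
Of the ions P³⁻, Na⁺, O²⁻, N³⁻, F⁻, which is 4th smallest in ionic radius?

N³⁻

Work out protons and electrons: Na⁺ (Z=11, 10 e⁻), F⁻ (Z=9, 10 e⁻), O²⁻ (Z=8, 10 e⁻), N³⁻ (Z=7, 10 e⁻), P³⁻ (Z=15, 18 e⁻). Na⁺ < F⁻ (both 10 e⁻, Z=11>9); F⁻ < O²⁻ (isoelectronic, higher Z=9 is smaller); O²⁻ < N³⁻ (both 10 e⁻, Z=8>7); N³⁻ < P³⁻ (same group, period 2 vs 3).
So the order is Na⁺ < F⁻ < O²⁻ < N³⁻ < P³⁻; the 4th-smallest ion is N³⁻.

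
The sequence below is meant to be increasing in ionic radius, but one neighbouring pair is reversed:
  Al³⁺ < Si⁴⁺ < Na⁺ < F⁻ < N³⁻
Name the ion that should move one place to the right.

Scanning neighbour by neighbour, only Al³⁺/Si⁴⁺ violates a trend: Si⁴⁺ and Al³⁺ share 10 electrons; the higher nuclear charge on Si (Z=14) contracts it more, so Si⁴⁺ < Al³⁺. That makes Al³⁺ the one sitting a position early relative to where it belongs.

Al³⁺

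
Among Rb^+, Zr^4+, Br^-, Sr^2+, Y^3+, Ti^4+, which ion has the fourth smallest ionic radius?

Sr^2+

First list Z and electron count for each: Ti^4+: 18 e⁻, Z=22, Zr^4+: 36 e⁻, Z=40, Y^3+: 36 e⁻, Z=39, Sr^2+: 36 e⁻, Z=38, Rb^+: 36 e⁻, Z=37, Br^-: 36 e⁻, Z=35. Ti^4+ < Zr^4+ (same group, period 4 vs 5); Zr^4+ < Y^3+ (both 36 e⁻, Z=40>39); Y^3+ < Sr^2+ (isoelectronic, higher Z=39 is smaller); Sr^2+ < Rb^+ (isoelectronic, higher Z=38 is smaller); Rb^+ < Br^- (both 36 e⁻, Z=37>35).
Ordering: Ti^4+ < Zr^4+ < Y^3+ < Sr^2+ < Rb^+ < Br^-. The fourth smallest is Sr^2+.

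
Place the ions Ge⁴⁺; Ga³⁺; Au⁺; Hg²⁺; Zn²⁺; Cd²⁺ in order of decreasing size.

Au⁺ > Hg²⁺ > Cd²⁺ > Zn²⁺ > Ga³⁺ > Ge⁴⁺

Electron counts and nuclear charges: Ge⁴⁺: 28 e⁻, Z=32, Ga³⁺: 28 e⁻, Z=31, Zn²⁺: 28 e⁻, Z=30, Cd²⁺: 46 e⁻, Z=48, Hg²⁺: 78 e⁻, Z=80, Au⁺: 78 e⁻, Z=79. Ge⁴⁺ < Ga³⁺ (both 28 e⁻, Z=32>31); Ga³⁺ < Zn²⁺ (both 28 e⁻, Z=31>30); Zn²⁺ < Cd²⁺ (same group, period 4 vs 5); Cd²⁺ < Hg²⁺ (same group, period 5 vs 6); Hg²⁺ < Au⁺ (isoelectronic, higher Z=80 is smaller).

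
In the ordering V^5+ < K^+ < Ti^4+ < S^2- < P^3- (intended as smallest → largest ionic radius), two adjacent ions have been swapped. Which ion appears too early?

Scanning neighbour by neighbour, only K^+/Ti^4+ violates a trend: both have 18 electrons but Z(Ti)=22 > Z(K)=19, so Ti^4+ should be the smaller of the two. That makes K^+ the one sitting a position early relative to where it belongs.

K^+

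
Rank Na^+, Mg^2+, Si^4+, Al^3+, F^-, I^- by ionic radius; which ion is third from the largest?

Na^+

Electron counts and nuclear charges: Si^4+: 10 e⁻, Z=14, Al^3+: 10 e⁻, Z=13, Mg^2+: 10 e⁻, Z=12, Na^+: 10 e⁻, Z=11, F^-: 10 e⁻, Z=9, I^-: 54 e⁻, Z=53. Si^4+ < Al^3+ (isoelectronic, higher Z=14 is smaller); Al^3+ < Mg^2+ (both 10 e⁻, Z=13>12); Mg^2+ < Na^+ (both 10 e⁻, Z=12>11); Na^+ < F^- (both 10 e⁻, Z=11>9); F^- < I^- (same group, 3 shells fewer).
Full ascending order: Si^4+ < Al^3+ < Mg^2+ < Na^+ < F^- < I^-. Counting from the largest, position 3 is Na^+.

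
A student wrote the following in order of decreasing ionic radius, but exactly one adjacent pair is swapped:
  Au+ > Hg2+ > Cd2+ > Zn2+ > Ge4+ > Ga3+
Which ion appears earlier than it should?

Check each adjacent pair. Ge4+ and Ga3+ are reversed: Ge4+ and Ga3+ share 28 electrons; the higher nuclear charge on Ge (Z=32) contracts it more, so Ge4+ < Ga3+. No other neighbouring pair contradicts the periodic trends, so Ge4+ is the ion listed too early.

Ge4+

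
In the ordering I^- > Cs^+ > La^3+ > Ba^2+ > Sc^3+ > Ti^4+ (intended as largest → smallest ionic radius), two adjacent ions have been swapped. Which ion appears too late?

Compare adjacent ions: they are isoelectronic (54 e⁻) and La has more protons than Ba (57 vs 56), making La^3+ smaller — yet in this decreasing list La^3+ sits before Ba^2+. Nothing else is reversed, so Ba^2+ should move one place to the left.

Ba^2+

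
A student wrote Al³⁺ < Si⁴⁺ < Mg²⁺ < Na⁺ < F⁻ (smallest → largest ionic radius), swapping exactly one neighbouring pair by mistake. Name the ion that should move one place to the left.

Compare adjacent ions: both have 10 electrons but Z(Si)=14 > Z(Al)=13, so Si⁴⁺ should be the smaller of the two — yet in this increasing list Al³⁺ sits before Si⁴⁺. Nothing else is reversed, so Si⁴⁺ should move one place to the left.

Si⁴⁺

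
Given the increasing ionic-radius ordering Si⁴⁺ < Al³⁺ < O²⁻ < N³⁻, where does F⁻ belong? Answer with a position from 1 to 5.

3

Isoelectronic series (10 e⁻ each). Size is set by nuclear charge: more protons means a smaller ion. Si⁴⁺ (Z=14), Al³⁺ (Z=13), F⁻ (Z=9), O²⁻ (Z=8), N³⁻ (Z=7).
The complete sequence is Si⁴⁺ < Al³⁺ < F⁻ < O²⁻ < N³⁻. F⁻ sits at position 3.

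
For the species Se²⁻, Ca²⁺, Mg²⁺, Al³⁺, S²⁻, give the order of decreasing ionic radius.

Se²⁻ > S²⁻ > Ca²⁺ > Mg²⁺ > Al³⁺

Tabulating Z and e⁻: Al³⁺ (Z=13, 10 e⁻), Mg²⁺ (Z=12, 10 e⁻), Ca²⁺ (Z=20, 18 e⁻), S²⁻ (Z=16, 18 e⁻), Se²⁻ (Z=34, 36 e⁻). Al³⁺ < Mg²⁺ (isoelectronic, higher Z=13 is smaller); Mg²⁺ < Ca²⁺ (same group, period 3 vs 4); Ca²⁺ < S²⁻ (isoelectronic, higher Z=20 is smaller); S²⁻ < Se²⁻ (same group, 1 shell fewer).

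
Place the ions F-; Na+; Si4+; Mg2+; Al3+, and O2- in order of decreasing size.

These species are isoelectronic with 10 electrons. The only difference is the number of protons: Si4+ (Z=14), Al3+ (Z=13), Mg2+ (Z=12), Na+ (Z=11), F- (Z=9), O2- (Z=8). The strongest nuclear pull (Si4+) gives the smallest ion.

O2- > F- > Na+ > Mg2+ > Al3+ > Si4+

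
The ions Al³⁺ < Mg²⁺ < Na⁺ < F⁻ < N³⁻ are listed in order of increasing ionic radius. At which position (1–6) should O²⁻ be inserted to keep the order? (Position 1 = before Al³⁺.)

5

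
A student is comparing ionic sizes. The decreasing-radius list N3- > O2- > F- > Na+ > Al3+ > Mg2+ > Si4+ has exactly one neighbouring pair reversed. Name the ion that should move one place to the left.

Check each adjacent pair. Al3+ and Mg2+ are reversed: Al3+ and Mg2+ share 10 electrons; the higher nuclear charge on Al (Z=13) contracts it more, so Al3+ < Mg2+. No other neighbouring pair contradicts the periodic trends, so Mg2+ is the ion listed too late.

Mg2+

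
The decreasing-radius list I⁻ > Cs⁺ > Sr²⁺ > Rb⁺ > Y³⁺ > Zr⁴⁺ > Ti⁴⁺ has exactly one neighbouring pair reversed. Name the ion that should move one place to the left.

Rb⁺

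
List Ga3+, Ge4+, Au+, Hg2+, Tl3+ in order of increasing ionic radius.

First list Z and electron count for each: Ge4+ has 28 e⁻ (Z=32), Ga3+ has 28 e⁻ (Z=31), Tl3+ has 78 e⁻ (Z=81), Hg2+ has 78 e⁻ (Z=80), Au+ has 78 e⁻ (Z=79). Ge4+ < Ga3+ (both 28 e⁻, Z=32>31); Ga3+ < Tl3+ (same group, period 4 vs 6); Tl3+ < Hg2+ (isoelectronic, higher Z=81 is smaller); Hg2+ < Au+ (both 78 e⁻, Z=80>79).

Ge4+ < Ga3+ < Tl3+ < Hg2+ < Au+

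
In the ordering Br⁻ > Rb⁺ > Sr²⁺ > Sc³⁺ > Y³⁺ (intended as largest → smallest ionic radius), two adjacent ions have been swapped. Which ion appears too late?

The pair Sc³⁺, Y³⁺ is the wrong way round — same group and charge — period 4 sits above period 5, so Sc³⁺ is smaller. All other adjacent pairs agree with periodic trends, so Y³⁺ is the misplaced ion.

Y³⁺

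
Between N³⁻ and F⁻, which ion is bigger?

N³⁻

All of these have 10 electrons (isoelectronic). With the same electron cloud, the ion with the most protons pulls it in tightest. Nuclear charges: F⁻ (Z=9), N³⁻ (Z=7). Highest Z is smallest.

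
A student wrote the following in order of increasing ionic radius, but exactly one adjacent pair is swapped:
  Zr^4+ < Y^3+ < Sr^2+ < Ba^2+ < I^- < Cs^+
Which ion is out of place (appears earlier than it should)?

The pair I^-, Cs^+ is the wrong way round — Cs^+ and I^- share 54 electrons; the higher nuclear charge on Cs (Z=55) contracts it more, so Cs^+ < I^-. All other adjacent pairs agree with periodic trends, so I^- is the misplaced ion.

I^-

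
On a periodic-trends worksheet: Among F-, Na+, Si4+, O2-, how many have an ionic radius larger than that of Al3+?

Isoelectronic series (10 e⁻ each). Size is set by nuclear charge: more protons means a smaller ion. Si4+ (Z=14), Al3+ (Z=13), Na+ (Z=11), F- (Z=9), O2- (Z=8).
Overall: Si4+ < Al3+ < Na+ < F- < O2-. Al3+ has 1 below it and 3 above. That's 3.

3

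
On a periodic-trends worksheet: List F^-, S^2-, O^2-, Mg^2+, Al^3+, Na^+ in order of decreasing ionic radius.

S^2- > O^2- > F^- > Na^+ > Mg^2+ > Al^3+

First list Z and electron count for each: Al^3+: 10 e⁻, Z=13, Mg^2+: 10 e⁻, Z=12, Na^+: 10 e⁻, Z=11, F^-: 10 e⁻, Z=9, O^2-: 10 e⁻, Z=8, S^2-: 18 e⁻, Z=16. Al^3+ < Mg^2+ (both 10 e⁻, Z=13>12); Mg^2+ < Na^+ (isoelectronic, higher Z=12 is smaller); Na^+ < F^- (both 10 e⁻, Z=11>9); F^- < O^2- (isoelectronic, higher Z=9 is smaller); O^2- < S^2- (same group, 1 shell fewer).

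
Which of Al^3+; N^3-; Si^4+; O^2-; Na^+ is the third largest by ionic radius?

Na^+

All of these have 10 electrons (isoelectronic). With the same electron cloud, the ion with the most protons pulls it in tightest. Nuclear charges: Si^4+ (Z=14), Al^3+ (Z=13), Na^+ (Z=11), O^2- (Z=8), N^3- (Z=7). Highest Z is smallest.
So the order is Si^4+ < Al^3+ < Na^+ < O^2- < N^3-; the 3rd-largest ion is Na^+.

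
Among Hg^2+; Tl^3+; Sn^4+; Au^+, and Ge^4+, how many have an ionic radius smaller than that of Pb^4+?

2

Work out protons and electrons: Ge^4+ (Z=32, 28 e⁻), Sn^4+ (Z=50, 46 e⁻), Pb^4+ (Z=82, 78 e⁻), Tl^3+ (Z=81, 78 e⁻), Hg^2+ (Z=80, 78 e⁻), Au^+ (Z=79, 78 e⁻). Ge^4+ < Sn^4+ (same group, 1 shell fewer); Sn^4+ < Pb^4+ (same group, period 5 vs 6); Pb^4+ < Tl^3+ (isoelectronic, higher Z=82 is smaller); Tl^3+ < Hg^2+ (both 78 e⁻, Z=81>80); Hg^2+ < Au^+ (both 78 e⁻, Z=80>79).
Relative to Pb^4+, the ions that are smaller are Ge^4+, Sn^4+. Count: 2.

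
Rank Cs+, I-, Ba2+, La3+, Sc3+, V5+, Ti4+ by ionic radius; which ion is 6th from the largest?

Ti4+

First list Z and electron count for each: V5+ (Z=23, 18 e⁻), Ti4+ (Z=22, 18 e⁻), Sc3+ (Z=21, 18 e⁻), La3+ (Z=57, 54 e⁻), Ba2+ (Z=56, 54 e⁻), Cs+ (Z=55, 54 e⁻), I- (Z=53, 54 e⁻). V5+ < Ti4+ (both 18 e⁻, Z=23>22); Ti4+ < Sc3+ (both 18 e⁻, Z=22>21); Sc3+ < La3+ (same group, period 4 vs 6); La3+ < Ba2+ (isoelectronic, higher Z=57 is smaller); Ba2+ < Cs+ (both 54 e⁻, Z=56>55); Cs+ < I- (both 54 e⁻, Z=55>53).
Ordering: V5+ < Ti4+ < Sc3+ < La3+ < Ba2+ < Cs+ < I-. The 6th largest is Ti4+.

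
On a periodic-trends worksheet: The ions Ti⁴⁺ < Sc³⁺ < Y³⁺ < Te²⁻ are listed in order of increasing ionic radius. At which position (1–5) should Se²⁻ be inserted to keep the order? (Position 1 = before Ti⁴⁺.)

4

Ti⁴⁺ (Z=22, 18 e⁻), Sc³⁺ (Z=21, 18 e⁻), Y³⁺ (Z=39, 36 e⁻), Se²⁻ (Z=34, 36 e⁻), Te²⁻ (Z=52, 54 e⁻). Ti⁴⁺ < Sc³⁺ (isoelectronic, higher Z=22 is smaller); Sc³⁺ < Y³⁺ (same group, 1 shell fewer); Y³⁺ < Se²⁻ (both 36 e⁻, Z=39>34); Se²⁻ < Te²⁻ (same group, 1 shell fewer).
The complete sequence is Ti⁴⁺ < Sc³⁺ < Y³⁺ < Se²⁻ < Te²⁻. Se²⁻ sits at position 4.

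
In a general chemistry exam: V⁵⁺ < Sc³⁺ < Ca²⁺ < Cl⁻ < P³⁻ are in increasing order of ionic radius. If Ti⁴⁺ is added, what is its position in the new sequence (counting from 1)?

All of these have 18 electrons (isoelectronic). With the same electron cloud, the ion with the most protons pulls it in tightest. Nuclear charges: V⁵⁺ (Z=23), Ti⁴⁺ (Z=22), Sc³⁺ (Z=21), Ca²⁺ (Z=20), Cl⁻ (Z=17), P³⁻ (Z=15). Highest Z is smallest.
Merged order: V⁵⁺ < Ti⁴⁺ < Sc³⁺ < Ca²⁺ < Cl⁻ < P³⁻ — Ti⁴⁺ is number 2.

2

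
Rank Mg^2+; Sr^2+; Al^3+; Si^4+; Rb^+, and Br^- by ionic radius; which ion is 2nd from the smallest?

Electron counts and nuclear charges: Si^4+ has 10 e⁻ (Z=14), Al^3+ has 10 e⁻ (Z=13), Mg^2+ has 10 e⁻ (Z=12), Sr^2+ has 36 e⁻ (Z=38), Rb^+ has 36 e⁻ (Z=37), Br^- has 36 e⁻ (Z=35). Si^4+ < Al^3+ (both 10 e⁻, Z=14>13); Al^3+ < Mg^2+ (isoelectronic, higher Z=13 is smaller); Mg^2+ < Sr^2+ (same group, period 3 vs 5); Sr^2+ < Rb^+ (both 36 e⁻, Z=38>37); Rb^+ < Br^- (both 36 e⁻, Z=37>35).
Ordering: Si^4+ < Al^3+ < Mg^2+ < Sr^2+ < Rb^+ < Br^-. The 2nd smallest is Al^3+.

Al^3+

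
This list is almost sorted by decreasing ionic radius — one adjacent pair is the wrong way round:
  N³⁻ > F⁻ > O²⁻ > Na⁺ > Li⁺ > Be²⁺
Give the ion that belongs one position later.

Check each adjacent pair. F⁻ and O²⁻ are reversed: they are isoelectronic (10 e⁻) and F has more protons than O (9 vs 8), making F⁻ smaller. No other neighbouring pair contradicts the periodic trends, so F⁻ is the ion listed too early.

F⁻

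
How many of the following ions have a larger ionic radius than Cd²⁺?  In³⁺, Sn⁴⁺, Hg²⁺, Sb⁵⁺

Electron counts and nuclear charges: Sb⁵⁺: 46 e⁻, Z=51, Sn⁴⁺: 46 e⁻, Z=50, In³⁺: 46 e⁻, Z=49, Cd²⁺: 46 e⁻, Z=48, Hg²⁺: 78 e⁻, Z=80. Sb⁵⁺ < Sn⁴⁺ (isoelectronic, higher Z=51 is smaller); Sn⁴⁺ < In³⁺ (both 46 e⁻, Z=50>49); In³⁺ < Cd²⁺ (isoelectronic, higher Z=49 is smaller); Cd²⁺ < Hg²⁺ (same group, 1 shell fewer).
Overall: Sb⁵⁺ < Sn⁴⁺ < In³⁺ < Cd²⁺ < Hg²⁺. Cd²⁺ has 3 below it and 1 above. That's 1.

1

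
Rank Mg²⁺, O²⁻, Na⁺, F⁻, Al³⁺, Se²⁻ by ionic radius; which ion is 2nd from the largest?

First list Z and electron count for each: Al³⁺ (Z=13, 10 e⁻), Mg²⁺ (Z=12, 10 e⁻), Na⁺ (Z=11, 10 e⁻), F⁻ (Z=9, 10 e⁻), O²⁻ (Z=8, 10 e⁻), Se²⁻ (Z=34, 36 e⁻). Al³⁺ < Mg²⁺ (both 10 e⁻, Z=13>12); Mg²⁺ < Na⁺ (isoelectronic, higher Z=12 is smaller); Na⁺ < F⁻ (isoelectronic, higher Z=11 is smaller); F⁻ < O²⁻ (both 10 e⁻, Z=9>8); O²⁻ < Se²⁻ (same group, period 2 vs 4).
So the order is Al³⁺ < Mg²⁺ < Na⁺ < F⁻ < O²⁻ < Se²⁻; the 2nd-largest ion is O²⁻.

O²⁻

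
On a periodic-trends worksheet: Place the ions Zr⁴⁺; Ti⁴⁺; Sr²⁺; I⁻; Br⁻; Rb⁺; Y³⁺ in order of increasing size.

Ti⁴⁺ < Zr⁴⁺ < Y³⁺ < Sr²⁺ < Rb⁺ < Br⁻ < I⁻

First list Z and electron count for each: Ti⁴⁺: 18 e⁻, Z=22, Zr⁴⁺: 36 e⁻, Z=40, Y³⁺: 36 e⁻, Z=39, Sr²⁺: 36 e⁻, Z=38, Rb⁺: 36 e⁻, Z=37, Br⁻: 36 e⁻, Z=35, I⁻: 54 e⁻, Z=53. Ti⁴⁺ < Zr⁴⁺ (same group, period 4 vs 5); Zr⁴⁺ < Y³⁺ (isoelectronic, higher Z=40 is smaller); Y³⁺ < Sr²⁺ (both 36 e⁻, Z=39>38); Sr²⁺ < Rb⁺ (isoelectronic, higher Z=38 is smaller); Rb⁺ < Br⁻ (both 36 e⁻, Z=37>35); Br⁻ < I⁻ (same group, 1 shell fewer).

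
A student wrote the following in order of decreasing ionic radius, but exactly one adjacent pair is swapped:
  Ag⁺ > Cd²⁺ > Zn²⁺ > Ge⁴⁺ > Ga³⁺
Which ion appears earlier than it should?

Compare adjacent ions: Ge⁴⁺ and Ga³⁺ share 28 electrons; the higher nuclear charge on Ge (Z=32) contracts it more, so Ge⁴⁺ < Ga³⁺ — yet in this decreasing list Ge⁴⁺ sits before Ga³⁺. Nothing else is reversed, so Ge⁴⁺ should move one place to the right.

Ge⁴⁺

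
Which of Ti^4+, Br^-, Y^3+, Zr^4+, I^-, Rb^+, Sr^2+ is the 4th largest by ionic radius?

Ti^4+ has 18 e⁻ (Z=22), Zr^4+ has 36 e⁻ (Z=40), Y^3+ has 36 e⁻ (Z=39), Sr^2+ has 36 e⁻ (Z=38), Rb^+ has 36 e⁻ (Z=37), Br^- has 36 e⁻ (Z=35), I^- has 54 e⁻ (Z=53). Ti^4+ < Zr^4+ (same group, period 4 vs 5); Zr^4+ < Y^3+ (both 36 e⁻, Z=40>39); Y^3+ < Sr^2+ (isoelectronic, higher Z=39 is smaller); Sr^2+ < Rb^+ (isoelectronic, higher Z=38 is smaller); Rb^+ < Br^- (both 36 e⁻, Z=37>35); Br^- < I^- (same group, 1 shell fewer).
Ordering: Ti^4+ < Zr^4+ < Y^3+ < Sr^2+ < Rb^+ < Br^- < I^-. The 4th largest is Sr^2+.

Sr^2+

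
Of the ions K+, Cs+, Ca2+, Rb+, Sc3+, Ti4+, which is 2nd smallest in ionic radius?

Sc3+

Ti4+: 18 e⁻, Z=22, Sc3+: 18 e⁻, Z=21, Ca2+: 18 e⁻, Z=20, K+: 18 e⁻, Z=19, Rb+: 36 e⁻, Z=37, Cs+: 54 e⁻, Z=55. Ti4+ < Sc3+ (both 18 e⁻, Z=22>21); Sc3+ < Ca2+ (both 18 e⁻, Z=21>20); Ca2+ < K+ (isoelectronic, higher Z=20 is smaller); K+ < Rb+ (same group, 1 shell fewer); Rb+ < Cs+ (same group, 1 shell fewer).
So the order is Ti4+ < Sc3+ < Ca2+ < K+ < Rb+ < Cs+; the 2nd-smallest ion is Sc3+.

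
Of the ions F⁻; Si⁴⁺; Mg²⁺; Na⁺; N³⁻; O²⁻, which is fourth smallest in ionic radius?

F⁻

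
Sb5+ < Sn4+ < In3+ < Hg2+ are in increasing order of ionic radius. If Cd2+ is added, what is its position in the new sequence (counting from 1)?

Tabulating Z and e⁻: Sb5+: 46 e⁻, Z=51, Sn4+: 46 e⁻, Z=50, In3+: 46 e⁻, Z=49, Cd2+: 46 e⁻, Z=48, Hg2+: 78 e⁻, Z=80. Sb5+ < Sn4+ (isoelectronic, higher Z=51 is smaller); Sn4+ < In3+ (isoelectronic, higher Z=50 is smaller); In3+ < Cd2+ (isoelectronic, higher Z=49 is smaller); Cd2+ < Hg2+ (same group, 1 shell fewer).
Merged order: Sb5+ < Sn4+ < In3+ < Cd2+ < Hg2+ — Cd2+ is number 4.

4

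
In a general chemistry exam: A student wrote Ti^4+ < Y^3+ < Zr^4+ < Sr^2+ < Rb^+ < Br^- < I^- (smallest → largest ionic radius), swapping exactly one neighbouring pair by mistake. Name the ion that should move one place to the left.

Zr^4+

Compare adjacent ions: both have 36 electrons but Z(Zr)=40 > Z(Y)=39, so Zr^4+ should be the smaller of the two — yet in this increasing list Y^3+ sits before Zr^4+. Nothing else is reversed, so Zr^4+ should move one place to the left.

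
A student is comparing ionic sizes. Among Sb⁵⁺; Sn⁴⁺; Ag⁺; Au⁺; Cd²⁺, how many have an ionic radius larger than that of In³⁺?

Tabulating Z and e⁻: Sb⁵⁺ has 46 e⁻ (Z=51), Sn⁴⁺ has 46 e⁻ (Z=50), In³⁺ has 46 e⁻ (Z=49), Cd²⁺ has 46 e⁻ (Z=48), Ag⁺ has 46 e⁻ (Z=47), Au⁺ has 78 e⁻ (Z=79). Sb⁵⁺ < Sn⁴⁺ (isoelectronic, higher Z=51 is smaller); Sn⁴⁺ < In³⁺ (isoelectronic, higher Z=50 is smaller); In³⁺ < Cd²⁺ (both 46 e⁻, Z=49>48); Cd²⁺ < Ag⁺ (isoelectronic, higher Z=48 is smaller); Ag⁺ < Au⁺ (same group, 1 shell fewer).
Ordering all of them (including In³⁺) by radius gives Sb⁵⁺ < Sn⁴⁺ < In³⁺ < Cd²⁺ < Ag⁺ < Au⁺. So 3 are larger.

3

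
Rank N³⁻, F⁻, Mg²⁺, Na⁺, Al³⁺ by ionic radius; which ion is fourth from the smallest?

F⁻

These species are isoelectronic with 10 electrons. The only difference is the number of protons: Al³⁺ (Z=13), Mg²⁺ (Z=12), Na⁺ (Z=11), F⁻ (Z=9), N³⁻ (Z=7). The strongest nuclear pull (Al³⁺) gives the smallest ion.
Full ascending order: Al³⁺ < Mg²⁺ < Na⁺ < F⁻ < N³⁻. Counting from the smallest, position 4 is F⁻.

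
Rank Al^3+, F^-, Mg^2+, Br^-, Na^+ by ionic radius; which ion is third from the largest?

Work out protons and electrons: Al^3+: 10 e⁻, Z=13, Mg^2+: 10 e⁻, Z=12, Na^+: 10 e⁻, Z=11, F^-: 10 e⁻, Z=9, Br^-: 36 e⁻, Z=35. Al^3+ < Mg^2+ (isoelectronic, higher Z=13 is smaller); Mg^2+ < Na^+ (isoelectronic, higher Z=12 is smaller); Na^+ < F^- (both 10 e⁻, Z=11>9); F^- < Br^- (same group, period 2 vs 4).
Full ascending order: Al^3+ < Mg^2+ < Na^+ < F^- < Br^-. Counting from the largest, position 3 is Na^+.

Na^+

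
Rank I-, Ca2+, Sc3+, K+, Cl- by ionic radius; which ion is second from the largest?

Tabulating Z and e⁻: Sc3+ (Z=21, 18 e⁻), Ca2+ (Z=20, 18 e⁻), K+ (Z=19, 18 e⁻), Cl- (Z=17, 18 e⁻), I- (Z=53, 54 e⁻). Sc3+ < Ca2+ (both 18 e⁻, Z=21>20); Ca2+ < K+ (isoelectronic, higher Z=20 is smaller); K+ < Cl- (both 18 e⁻, Z=19>17); Cl- < I- (same group, 2 shells fewer).
That gives Sc3+ < Ca2+ < K+ < Cl- < I-. From the largest end, number 2 is Cl-.

Cl-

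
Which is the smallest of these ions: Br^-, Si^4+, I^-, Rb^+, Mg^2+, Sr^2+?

Si^4+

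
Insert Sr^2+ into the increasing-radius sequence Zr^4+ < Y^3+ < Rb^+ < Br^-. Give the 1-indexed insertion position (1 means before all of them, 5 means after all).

3

These species are isoelectronic with 36 electrons. The only difference is the number of protons: Zr^4+ (Z=40), Y^3+ (Z=39), Sr^2+ (Z=38), Rb^+ (Z=37), Br^- (Z=35). The strongest nuclear pull (Zr^4+) gives the smallest ion.
With Sr^2+ included the full order is Zr^4+ < Y^3+ < Sr^2+ < Rb^+ < Br^-, so it takes position 3.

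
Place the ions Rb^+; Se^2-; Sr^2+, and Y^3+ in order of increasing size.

Each ion has 36 electrons. The ranking follows nuclear charge in reverse — greater Z gives a smaller radius. Y^3+ (Z=39), Sr^2+ (Z=38), Rb^+ (Z=37), Se^2- (Z=34).

Y^3+ < Sr^2+ < Rb^+ < Se^2-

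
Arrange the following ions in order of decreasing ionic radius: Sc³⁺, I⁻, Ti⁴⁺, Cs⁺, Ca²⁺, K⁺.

I⁻ > Cs⁺ > K⁺ > Ca²⁺ > Sc³⁺ > Ti⁴⁺

Ti⁴⁺ (Z=22, 18 e⁻), Sc³⁺ (Z=21, 18 e⁻), Ca²⁺ (Z=20, 18 e⁻), K⁺ (Z=19, 18 e⁻), Cs⁺ (Z=55, 54 e⁻), I⁻ (Z=53, 54 e⁻). Ti⁴⁺ < Sc³⁺ (both 18 e⁻, Z=22>21); Sc³⁺ < Ca²⁺ (isoelectronic, higher Z=21 is smaller); Ca²⁺ < K⁺ (both 18 e⁻, Z=20>19); K⁺ < Cs⁺ (same group, period 4 vs 6); Cs⁺ < I⁻ (isoelectronic, higher Z=55 is smaller).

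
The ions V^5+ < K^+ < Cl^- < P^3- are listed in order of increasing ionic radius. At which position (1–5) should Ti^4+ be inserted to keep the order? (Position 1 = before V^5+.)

2

These species are isoelectronic with 18 electrons. The only difference is the number of protons: V^5+ (Z=23), Ti^4+ (Z=22), K^+ (Z=19), Cl^- (Z=17), P^3- (Z=15). The strongest nuclear pull (V^5+) gives the smallest ion.
Merged order: V^5+ < Ti^4+ < K^+ < Cl^- < P^3- — Ti^4+ is number 2.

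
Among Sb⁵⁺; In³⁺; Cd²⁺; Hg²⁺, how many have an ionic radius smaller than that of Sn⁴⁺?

1

First list Z and electron count for each: Sb⁵⁺: 46 e⁻, Z=51, Sn⁴⁺: 46 e⁻, Z=50, In³⁺: 46 e⁻, Z=49, Cd²⁺: 46 e⁻, Z=48, Hg²⁺: 78 e⁻, Z=80. Sb⁵⁺ < Sn⁴⁺ (isoelectronic, higher Z=51 is smaller); Sn⁴⁺ < In³⁺ (isoelectronic, higher Z=50 is smaller); In³⁺ < Cd²⁺ (both 46 e⁻, Z=49>48); Cd²⁺ < Hg²⁺ (same group, period 5 vs 6).
Overall: Sb⁵⁺ < Sn⁴⁺ < In³⁺ < Cd²⁺ < Hg²⁺. Sn⁴⁺ has 1 below it and 3 above. That's 1.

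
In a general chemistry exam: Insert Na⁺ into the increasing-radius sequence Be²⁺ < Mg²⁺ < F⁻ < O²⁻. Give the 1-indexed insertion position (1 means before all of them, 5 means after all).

3

Electron counts and nuclear charges: Be²⁺: 2 e⁻, Z=4, Mg²⁺: 10 e⁻, Z=12, Na⁺: 10 e⁻, Z=11, F⁻: 10 e⁻, Z=9, O²⁻: 10 e⁻, Z=8. Be²⁺ < Mg²⁺ (same group, 1 shell fewer); Mg²⁺ < Na⁺ (both 10 e⁻, Z=12>11); Na⁺ < F⁻ (isoelectronic, higher Z=11 is smaller); F⁻ < O²⁻ (isoelectronic, higher Z=9 is smaller).
Merged order: Be²⁺ < Mg²⁺ < Na⁺ < F⁻ < O²⁻ — Na⁺ is number 3.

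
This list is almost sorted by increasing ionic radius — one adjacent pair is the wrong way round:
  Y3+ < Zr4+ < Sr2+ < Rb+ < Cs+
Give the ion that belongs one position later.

Scanning neighbour by neighbour, only Y3+/Zr4+ violates a trend: both have 36 electrons but Z(Zr)=40 > Z(Y)=39, so Zr4+ should be the smaller of the two. That makes Y3+ the one sitting a position early relative to where it belongs.

Y3+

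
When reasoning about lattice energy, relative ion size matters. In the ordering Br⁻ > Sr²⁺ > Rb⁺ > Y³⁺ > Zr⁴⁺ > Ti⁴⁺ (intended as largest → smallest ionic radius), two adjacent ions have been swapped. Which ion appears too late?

Rb⁺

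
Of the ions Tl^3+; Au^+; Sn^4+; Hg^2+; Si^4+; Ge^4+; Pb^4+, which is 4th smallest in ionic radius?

Tabulating Z and e⁻: Si^4+ has 10 e⁻ (Z=14), Ge^4+ has 28 e⁻ (Z=32), Sn^4+ has 46 e⁻ (Z=50), Pb^4+ has 78 e⁻ (Z=82), Tl^3+ has 78 e⁻ (Z=81), Hg^2+ has 78 e⁻ (Z=80), Au^+ has 78 e⁻ (Z=79). Si^4+ < Ge^4+ (same group, 1 shell fewer); Ge^4+ < Sn^4+ (same group, 1 shell fewer); Sn^4+ < Pb^4+ (same group, 1 shell fewer); Pb^4+ < Tl^3+ (isoelectronic, higher Z=82 is smaller); Tl^3+ < Hg^2+ (isoelectronic, higher Z=81 is smaller); Hg^2+ < Au^+ (isoelectronic, higher Z=80 is smaller).
So the order is Si^4+ < Ge^4+ < Sn^4+ < Pb^4+ < Tl^3+ < Hg^2+ < Au^+; the 4th-smallest ion is Pb^4+.

Pb^4+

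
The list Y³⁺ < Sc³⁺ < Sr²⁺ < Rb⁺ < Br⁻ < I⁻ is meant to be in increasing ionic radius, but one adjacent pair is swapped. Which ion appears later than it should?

Sc³⁺

Check each adjacent pair. Y³⁺ and Sc³⁺ are reversed: both in group 3 with the same charge; Sc³⁺ (period 4) has the smaller radius. No other neighbouring pair contradicts the periodic trends, so Sc³⁺ is the ion listed too late.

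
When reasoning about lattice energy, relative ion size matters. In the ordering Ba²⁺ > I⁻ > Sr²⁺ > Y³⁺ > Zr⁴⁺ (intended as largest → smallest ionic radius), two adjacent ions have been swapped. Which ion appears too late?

I⁻

The pair Ba²⁺, I⁻ is the wrong way round — they are isoelectronic (54 e⁻) and Ba has more protons than I (56 vs 53), making Ba²⁺ smaller. All other adjacent pairs agree with periodic trends, so I⁻ is the misplaced ion.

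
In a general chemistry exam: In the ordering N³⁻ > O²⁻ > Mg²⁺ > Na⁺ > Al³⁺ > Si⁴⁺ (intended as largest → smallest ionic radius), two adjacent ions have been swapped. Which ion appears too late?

Na⁺

Scanning neighbour by neighbour, only Mg²⁺/Na⁺ violates a trend: they are isoelectronic (10 e⁻) and Mg has more protons than Na (12 vs 11), making Mg²⁺ smaller. That makes Na⁺ the one sitting a position late relative to where it belongs.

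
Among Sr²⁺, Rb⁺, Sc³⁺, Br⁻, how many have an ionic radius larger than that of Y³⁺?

3

Sc³⁺: 18 e⁻, Z=21, Y³⁺: 36 e⁻, Z=39, Sr²⁺: 36 e⁻, Z=38, Rb⁺: 36 e⁻, Z=37, Br⁻: 36 e⁻, Z=35. Sc³⁺ < Y³⁺ (same group, 1 shell fewer); Y³⁺ < Sr²⁺ (isoelectronic, higher Z=39 is smaller); Sr²⁺ < Rb⁺ (isoelectronic, higher Z=38 is smaller); Rb⁺ < Br⁻ (isoelectronic, higher Z=37 is smaller).
Relative to Y³⁺, the ions that are larger are Sr²⁺, Rb⁺, Br⁻. Count: 3.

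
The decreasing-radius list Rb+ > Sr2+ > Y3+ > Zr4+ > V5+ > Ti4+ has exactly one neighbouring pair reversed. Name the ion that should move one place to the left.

The pair V5+, Ti4+ is the wrong way round — they are isoelectronic (18 e⁻) and V has more protons than Ti (23 vs 22), making V5+ smaller. All other adjacent pairs agree with periodic trends, so Ti4+ is the misplaced ion.

Ti4+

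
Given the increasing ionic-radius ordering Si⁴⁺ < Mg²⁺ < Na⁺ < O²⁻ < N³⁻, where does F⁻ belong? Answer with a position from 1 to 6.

4

Each ion has 10 electrons. The ranking follows nuclear charge in reverse — greater Z gives a smaller radius. Si⁴⁺ (Z=14), Mg²⁺ (Z=12), Na⁺ (Z=11), F⁻ (Z=9), O²⁻ (Z=8), N³⁻ (Z=7).
Merged order: Si⁴⁺ < Mg²⁺ < Na⁺ < F⁻ < O²⁻ < N³⁻ — F⁻ is number 4.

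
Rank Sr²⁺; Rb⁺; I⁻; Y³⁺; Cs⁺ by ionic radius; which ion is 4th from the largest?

First list Z and electron count for each: Y³⁺: 36 e⁻, Z=39, Sr²⁺: 36 e⁻, Z=38, Rb⁺: 36 e⁻, Z=37, Cs⁺: 54 e⁻, Z=55, I⁻: 54 e⁻, Z=53. Y³⁺ < Sr²⁺ (isoelectronic, higher Z=39 is smaller); Sr²⁺ < Rb⁺ (isoelectronic, higher Z=38 is smaller); Rb⁺ < Cs⁺ (same group, period 5 vs 6); Cs⁺ < I⁻ (isoelectronic, higher Z=55 is smaller).
That gives Y³⁺ < Sr²⁺ < Rb⁺ < Cs⁺ < I⁻. From the largest end, number 4 is Sr²⁺.

Sr²⁺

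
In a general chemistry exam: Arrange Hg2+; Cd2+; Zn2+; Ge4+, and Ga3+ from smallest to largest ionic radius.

Work out protons and electrons: Ge4+ has 28 e⁻ (Z=32), Ga3+ has 28 e⁻ (Z=31), Zn2+ has 28 e⁻ (Z=30), Cd2+ has 46 e⁻ (Z=48), Hg2+ has 78 e⁻ (Z=80). Ge4+ < Ga3+ (isoelectronic, higher Z=32 is smaller); Ga3+ < Zn2+ (both 28 e⁻, Z=31>30); Zn2+ < Cd2+ (same group, 1 shell fewer); Cd2+ < Hg2+ (same group, period 5 vs 6).

Ge4+ < Ga3+ < Zn2+ < Cd2+ < Hg2+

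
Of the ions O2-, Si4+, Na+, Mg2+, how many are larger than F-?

1

Isoelectronic series (10 e⁻ each). Size is set by nuclear charge: more protons means a smaller ion. Si4+ (Z=14), Mg2+ (Z=12), Na+ (Z=11), F- (Z=9), O2- (Z=8).
Placing each against F-: smaller — Si4+, Mg2+, Na+; larger — O2-. So 1 is larger.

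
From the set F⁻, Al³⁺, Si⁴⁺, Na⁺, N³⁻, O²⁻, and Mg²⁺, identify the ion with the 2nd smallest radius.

Al³⁺

Each ion has 10 electrons. The ranking follows nuclear charge in reverse — greater Z gives a smaller radius. Si⁴⁺ (Z=14), Al³⁺ (Z=13), Mg²⁺ (Z=12), Na⁺ (Z=11), F⁻ (Z=9), O²⁻ (Z=8), N³⁻ (Z=7).
So the order is Si⁴⁺ < Al³⁺ < Mg²⁺ < Na⁺ < F⁻ < O²⁻ < N³⁻; the 2nd-smallest ion is Al³⁺.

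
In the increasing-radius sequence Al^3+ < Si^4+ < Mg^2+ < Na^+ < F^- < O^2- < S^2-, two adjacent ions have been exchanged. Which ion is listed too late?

Si^4+

Compare adjacent ions: Si^4+ and Al^3+ share 10 electrons; the higher nuclear charge on Si (Z=14) contracts it more, so Si^4+ < Al^3+ — yet in this increasing list Al^3+ sits before Si^4+. Nothing else is reversed, so Si^4+ should move one place to the left.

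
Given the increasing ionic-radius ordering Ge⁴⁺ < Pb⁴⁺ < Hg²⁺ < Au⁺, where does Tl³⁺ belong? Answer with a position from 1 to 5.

First list Z and electron count for each: Ge⁴⁺: 28 e⁻, Z=32, Pb⁴⁺: 78 e⁻, Z=82, Tl³⁺: 78 e⁻, Z=81, Hg²⁺: 78 e⁻, Z=80, Au⁺: 78 e⁻, Z=79. Ge⁴⁺ < Pb⁴⁺ (same group, period 4 vs 6); Pb⁴⁺ < Tl³⁺ (isoelectronic, higher Z=82 is smaller); Tl³⁺ < Hg²⁺ (isoelectronic, higher Z=81 is smaller); Hg²⁺ < Au⁺ (both 78 e⁻, Z=80>79).
The complete sequence is Ge⁴⁺ < Pb⁴⁺ < Tl³⁺ < Hg²⁺ < Au⁺. Tl³⁺ sits at position 3.

3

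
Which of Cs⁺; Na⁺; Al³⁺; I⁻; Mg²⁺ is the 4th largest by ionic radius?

Work out protons and electrons: Al³⁺ (Z=13, 10 e⁻), Mg²⁺ (Z=12, 10 e⁻), Na⁺ (Z=11, 10 e⁻), Cs⁺ (Z=55, 54 e⁻), I⁻ (Z=53, 54 e⁻). Al³⁺ < Mg²⁺ (isoelectronic, higher Z=13 is smaller); Mg²⁺ < Na⁺ (both 10 e⁻, Z=12>11); Na⁺ < Cs⁺ (same group, 3 shells fewer); Cs⁺ < I⁻ (isoelectronic, higher Z=55 is smaller).
Ordering: Al³⁺ < Mg²⁺ < Na⁺ < Cs⁺ < I⁻. The 4th largest is Mg²⁺.

Mg²⁺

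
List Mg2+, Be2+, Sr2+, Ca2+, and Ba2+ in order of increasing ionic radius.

These ions sit in one column with identical charge. Each step down the periodic table adds a principal shell, increasing the radius.

Be2+ < Mg2+ < Ca2+ < Sr2+ < Ba2+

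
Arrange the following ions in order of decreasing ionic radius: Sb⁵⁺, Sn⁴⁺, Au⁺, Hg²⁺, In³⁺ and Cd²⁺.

Au⁺ > Hg²⁺ > Cd²⁺ > In³⁺ > Sn⁴⁺ > Sb⁵⁺

Work out protons and electrons: Sb⁵⁺ has 46 e⁻ (Z=51), Sn⁴⁺ has 46 e⁻ (Z=50), In³⁺ has 46 e⁻ (Z=49), Cd²⁺ has 46 e⁻ (Z=48), Hg²⁺ has 78 e⁻ (Z=80), Au⁺ has 78 e⁻ (Z=79). Sb⁵⁺ < Sn⁴⁺ (isoelectronic, higher Z=51 is smaller); Sn⁴⁺ < In³⁺ (both 46 e⁻, Z=50>49); In³⁺ < Cd²⁺ (both 46 e⁻, Z=49>48); Cd²⁺ < Hg²⁺ (same group, 1 shell fewer); Hg²⁺ < Au⁺ (isoelectronic, higher Z=80 is smaller).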